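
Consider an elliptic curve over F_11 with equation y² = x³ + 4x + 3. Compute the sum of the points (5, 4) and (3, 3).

(6, 1)

(5, 4) + (3, 3). λ = (3 - 4)/(3 - 5) ≡ 10/9 mod 11. 9⁻¹ ≡ 5 (mod 11), so λ ≡ 6.
  x = λ² - 5 - 3 = 36 - 8 ≡ 6; y = λ·(5 - 6) - 4 ≡ 1. → (6, 1)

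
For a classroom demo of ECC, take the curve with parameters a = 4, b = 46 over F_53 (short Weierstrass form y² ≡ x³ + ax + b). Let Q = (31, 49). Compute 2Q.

tangent at (31, 49): λ = (3·31² + 4)/(2·49) ≡ 25/45. 45⁻¹ ≡ 33 (mod 53) since 45·33 = 1485 ≡ 1, so λ ≡ 25·33 ≡ 30.
  x = λ² - 31 - 31 = 900 - 62 ≡ 43; y = λ·(31 - 43) - 49 ≡ 15. → (43, 15)

(43, 15)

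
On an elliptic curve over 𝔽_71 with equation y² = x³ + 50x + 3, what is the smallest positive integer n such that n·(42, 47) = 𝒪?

2P: tangent at (42, 47): λ = (3·42² + 50)/(2·47) ≡ 17/23. 23⁻¹ ≡ 34 (mod 71) since 23·34 = 782 ≡ 1, so λ ≡ 17·34 ≡ 10.
  x = λ² - 42 - 42 = 100 - 84 ≡ 16; y = λ·(42 - 16) - 47 ≡ 0. → (16, 0)
3P: (16, 0) + (42, 47). λ = (47 - 0)/(42 - 16) ≡ 47/26 mod 71. 26⁻¹ ≡ 41 (mod 71), so λ ≡ 10.
  x = λ² - 16 - 42 = 100 - 58 ≡ 42; y = λ·(16 - 42) - 0 ≡ 24. → (42, 24)
4P: (42, 24) + (42, 47): same x and y₁ ≡ -y₂, so the sum is 𝒪.
4P = 𝒪, so the order is 4.

4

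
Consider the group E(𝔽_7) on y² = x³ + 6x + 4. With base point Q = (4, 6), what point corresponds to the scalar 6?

Double-and-add on 6 = (110)₂. Start with Q = (4, 6) for the leading 1-bit.
double: tangent at (4, 6): λ = (3·4² + 6)/(2·6) ≡ 5/5. 5⁻¹ ≡ 3 (mod 7) since 5·3 = 15 ≡ 1, so λ ≡ 5·3 ≡ 1.
  x = λ² - 4 - 4 = 1 - 8 ≡ 0; y = λ·(4 - 0) - 6 ≡ 5. → (0, 5)
add Q: (0, 5) + (4, 6). λ = (6 - 5)/(4 - 0) ≡ 1/4 mod 7. 4⁻¹ ≡ 2 (mod 7), so λ ≡ 2.
  x = λ² - 0 - 4 = 4 - 4 ≡ 0; y = λ·(0 - 0) - 5 ≡ 2. → (0, 2)
double: tangent at (0, 2): λ = (3·0² + 6)/(2·2) ≡ 6/4. 4⁻¹ ≡ 2 (mod 7), so λ ≡ 6·2 ≡ 5.
  x = λ² - 0 - 0 = 25 - 0 ≡ 4; y = λ·(0 - 4) - 2 ≡ 6. → (4, 6)

(4, 6)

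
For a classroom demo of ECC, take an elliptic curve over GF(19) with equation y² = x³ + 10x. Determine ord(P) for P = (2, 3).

2P: tangent at (2, 3): λ = (3·2² + 10)/(2·3) ≡ 3/6. 6⁻¹ ≡ 16 (mod 19), so λ ≡ 3·16 ≡ 10.
  x = λ² - 2 - 2 = 100 - 4 ≡ 1; y = λ·(2 - 1) - 3 ≡ 7. → (1, 7)
3P: (1, 7) + (2, 3). λ = (3 - 7)/(2 - 1) ≡ 15/1 mod 19. 1⁻¹ ≡ 1 (mod 19), so λ ≡ 15.
  x = λ² - 1 - 2 = 225 - 3 ≡ 13; y = λ·(1 - 13) - 7 ≡ 3. → (13, 3)
4P: (13, 3) + (2, 3). λ = (3 - 3)/(2 - 13) ≡ 0/8 mod 19. 8⁻¹ ≡ 12 (mod 19) since 8·12 = 96 ≡ 1, so λ ≡ 0.
  x = λ² - 13 - 2 = 0 - 15 ≡ 4; y = λ·(13 - 4) - 3 ≡ 16. → (4, 16)
5P: (4, 16) + (2, 3). λ = (3 - 16)/(2 - 4) ≡ 6/17 mod 19. 17⁻¹ ≡ 9 (mod 19), so λ ≡ 16.
  x = λ² - 4 - 2 = 256 - 6 ≡ 3; y = λ·(4 - 3) - 16 ≡ 0. → (3, 0)
6P: (3, 0) + (2, 3). λ = (3 - 0)/(2 - 3) ≡ 3/18 mod 19. 18⁻¹ ≡ 18 (mod 19) since 18·18 = 324 ≡ 1, so λ ≡ 16.
  x = λ² - 3 - 2 = 256 - 5 ≡ 4; y = λ·(3 - 4) - 0 ≡ 3. → (4, 3)
7P: (4, 3) + (2, 3). λ = (3 - 3)/(2 - 4) ≡ 0/17 mod 19. 17⁻¹ ≡ 9 (mod 19) since 17·9 = 153 ≡ 1, so λ ≡ 0.
  x = λ² - 4 - 2 = 0 - 6 ≡ 13; y = λ·(4 - 13) - 3 ≡ 16. → (13, 16)
8P: (13, 16) + (2, 3). λ = (3 - 16)/(2 - 13) ≡ 6/8 mod 19. 8⁻¹ ≡ 12 (mod 19), so λ ≡ 15.
  x = λ² - 13 - 2 = 225 - 15 ≡ 1; y = λ·(13 - 1) - 16 ≡ 12. → (1, 12)
9P: (1, 12) + (2, 3). λ = (3 - 12)/(2 - 1) ≡ 10/1 mod 19. 1⁻¹ ≡ 1 (mod 19), so λ ≡ 10.
  x = λ² - 1 - 2 = 100 - 3 ≡ 2; y = λ·(1 - 2) - 12 ≡ 16. → (2, 16)
10P: (2, 16) + (2, 3): same x and y₁ ≡ -y₂, so the sum is O.
10P = O, so the order is 10.

10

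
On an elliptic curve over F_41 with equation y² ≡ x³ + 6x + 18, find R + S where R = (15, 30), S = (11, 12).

(25, 7)

(15, 30) + (11, 12). λ = (12 - 30)/(11 - 15) ≡ 23/37 mod 41. 37⁻¹ ≡ 10 (mod 41) since 37·10 = 370 ≡ 1, so λ ≡ 25.
  x = λ² - 15 - 11 = 625 - 26 ≡ 25; y = λ·(15 - 25) - 30 ≡ 7. → (25, 7)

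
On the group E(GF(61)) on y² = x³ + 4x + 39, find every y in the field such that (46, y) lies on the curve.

x³ + 4x + 39 = 97559 ≡ 20 (mod 61).
Square roots of 20 mod 61: 9 and 52 (since 9² = 81 ≡ 20).

9, 52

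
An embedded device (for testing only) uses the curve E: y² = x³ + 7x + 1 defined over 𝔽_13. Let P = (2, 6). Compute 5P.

(7, 9)

Repeated addition: build up to 5P.
2P: tangent at (2, 6): λ = (3·2² + 7)/(2·6) ≡ 6/12. 12⁻¹ ≡ 12 (mod 13), so λ ≡ 6·12 ≡ 7.
  x = λ² - 2 - 2 = 49 - 4 ≡ 6; y = λ·(2 - 6) - 6 ≡ 5. → (6, 5)
3P: (6, 5) + (2, 6). λ = (6 - 5)/(2 - 6) ≡ 1/9 mod 13. 9⁻¹ ≡ 3 (mod 13) since 9·3 = 27 ≡ 1, so λ ≡ 3.
  x = λ² - 6 - 2 = 9 - 8 ≡ 1; y = λ·(6 - 1) - 5 ≡ 10. → (1, 10)
4P: (1, 10) + (2, 6). λ = (6 - 10)/(2 - 1) ≡ 9/1 mod 13. 1⁻¹ ≡ 1 (mod 13) since 1·1 = 1 ≡ 1, so λ ≡ 9.
  x = λ² - 1 - 2 = 81 - 3 ≡ 0; y = λ·(1 - 0) - 10 ≡ 12. → (0, 12)
5P: (0, 12) + (2, 6). λ = (6 - 12)/(2 - 0) ≡ 7/2 mod 13. 2⁻¹ ≡ 7 (mod 13) since 2·7 = 14 ≡ 1, so λ ≡ 10.
  x = λ² - 0 - 2 = 100 - 2 ≡ 7; y = λ·(0 - 7) - 12 ≡ 9. → (7, 9)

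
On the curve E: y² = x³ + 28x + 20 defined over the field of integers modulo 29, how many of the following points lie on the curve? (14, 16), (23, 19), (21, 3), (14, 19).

(14, 16): 16² ≡ 24, rhs ≡ 24 → on.
(23, 19): 19² ≡ 13, rhs ≡ 13 → on.
(21, 3): 3² ≡ 9, rhs ≡ 9 → on.
(14, 19): 19² ≡ 13, rhs ≡ 24 → off.

3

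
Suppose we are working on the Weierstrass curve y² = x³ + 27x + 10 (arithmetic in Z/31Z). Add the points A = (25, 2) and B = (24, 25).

(25, 2) + (24, 25). λ = (25 - 2)/(24 - 25) ≡ 23/30 mod 31. 30⁻¹ ≡ 30 (mod 31) since 30·30 = 900 ≡ 1, so λ ≡ 8.
  x = λ² - 25 - 24 = 64 - 49 ≡ 15; y = λ·(25 - 15) - 2 ≡ 16. → (15, 16)

(15, 16)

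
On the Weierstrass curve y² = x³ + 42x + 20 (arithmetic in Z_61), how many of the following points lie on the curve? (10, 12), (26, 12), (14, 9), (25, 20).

(10, 12): 12² ≡ 22, rhs ≡ 37 → off.
(26, 12): 12² ≡ 22, rhs ≡ 22 → on.
(14, 9): 9² ≡ 20, rhs ≡ 58 → off.
(25, 20): 20² ≡ 34, rhs ≡ 42 → off.

1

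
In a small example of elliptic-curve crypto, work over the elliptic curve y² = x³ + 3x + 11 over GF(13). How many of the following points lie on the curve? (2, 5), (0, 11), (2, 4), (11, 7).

2

(2, 5): 5² ≡ 12, rhs ≡ 12 → on.
(0, 11): 11² ≡ 4, rhs ≡ 11 → off.
(2, 4): 4² ≡ 3, rhs ≡ 12 → off.
(11, 7): 7² ≡ 10, rhs ≡ 10 → on.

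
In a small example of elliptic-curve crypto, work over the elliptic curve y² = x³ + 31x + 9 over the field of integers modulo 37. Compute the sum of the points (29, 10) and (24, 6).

(29, 10) + (24, 6). λ = (6 - 10)/(24 - 29) ≡ 33/32 mod 37. 32⁻¹ ≡ 22 (mod 37), so λ ≡ 23.
  x = λ² - 29 - 24 = 529 - 53 ≡ 32; y = λ·(29 - 32) - 10 ≡ 32. → (32, 32)

(32, 32)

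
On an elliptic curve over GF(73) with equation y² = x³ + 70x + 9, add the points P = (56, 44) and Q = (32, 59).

(56, 44) + (32, 59). λ = (59 - 44)/(32 - 56) ≡ 15/49 mod 73. 49⁻¹ ≡ 3 (mod 73), so λ ≡ 45.
  x = λ² - 56 - 32 = 2025 - 88 ≡ 39; y = λ·(56 - 39) - 44 ≡ 64. → (39, 64)

(39, 64)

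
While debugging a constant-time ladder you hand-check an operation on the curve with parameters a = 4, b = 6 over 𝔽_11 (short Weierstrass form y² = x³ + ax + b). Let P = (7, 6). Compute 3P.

(3, 10)

Repeated addition: build up to 3P.
2P: tangent at (7, 6): λ = (3·7² + 4)/(2·6) ≡ 8/1. 1⁻¹ ≡ 1 (mod 11), so λ ≡ 8·1 ≡ 8.
  x = λ² - 7 - 7 = 64 - 14 ≡ 6; y = λ·(7 - 6) - 6 ≡ 2. → (6, 2)
3P: (6, 2) + (7, 6). λ = (6 - 2)/(7 - 6) ≡ 4/1 mod 11. 1⁻¹ ≡ 1 (mod 11) since 1·1 = 1 ≡ 1, so λ ≡ 4.
  x = λ² - 6 - 7 = 16 - 13 ≡ 3; y = λ·(6 - 3) - 2 ≡ 10. → (3, 10)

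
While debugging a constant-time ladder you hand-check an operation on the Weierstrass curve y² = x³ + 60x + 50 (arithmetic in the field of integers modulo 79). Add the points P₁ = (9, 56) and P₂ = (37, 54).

(9, 56) + (37, 54). λ = (54 - 56)/(37 - 9) ≡ 77/28 mod 79. 28⁻¹ ≡ 48 (mod 79) since 28·48 = 1344 ≡ 1, so λ ≡ 62.
  x = λ² - 9 - 37 = 3844 - 46 ≡ 6; y = λ·(9 - 6) - 56 ≡ 51. → (6, 51)

(6, 51)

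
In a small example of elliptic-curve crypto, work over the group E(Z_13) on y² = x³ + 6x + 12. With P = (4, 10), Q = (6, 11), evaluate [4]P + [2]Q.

(4, 10)

First 4P:
Repeated addition: build up to 4P.
2P: tangent at (4, 10): λ = (3·4² + 6)/(2·10) ≡ 2/7. 7⁻¹ ≡ 2 (mod 13) since 7·2 = 14 ≡ 1, so λ ≡ 2·2 ≡ 4.
  x = λ² - 4 - 4 = 16 - 8 ≡ 8; y = λ·(4 - 8) - 10 ≡ 0. → (8, 0)
3P: (8, 0) + (4, 10). λ = (10 - 0)/(4 - 8) ≡ 10/9 mod 13. 9⁻¹ ≡ 3 (mod 13), so λ ≡ 4.
  x = λ² - 8 - 4 = 16 - 12 ≡ 4; y = λ·(8 - 4) - 0 ≡ 3. → (4, 3)
4P: (4, 3) + (4, 10): same x and y₁ ≡ -y₂, so the sum is 𝒪.
4P = 𝒪.
Next 2Q:
Repeated addition: build up to 2Q.
2Q: tangent at (6, 11): λ = (3·6² + 6)/(2·11) ≡ 10/9. 9⁻¹ ≡ 3 (mod 13), so λ ≡ 10·3 ≡ 4.
  x = λ² - 6 - 6 = 16 - 12 ≡ 4; y = λ·(6 - 4) - 11 ≡ 10. → (4, 10)
2Q = (4, 10).
Finally 4P + 2Q:
𝒪 + (4, 10) = (4, 10) (identity).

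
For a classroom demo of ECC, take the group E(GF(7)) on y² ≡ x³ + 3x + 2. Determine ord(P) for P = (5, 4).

3

2P: tangent at (5, 4): λ = (3·5² + 3)/(2·4) ≡ 1/1. 1⁻¹ ≡ 1 (mod 7), so λ ≡ 1·1 ≡ 1.
  x = λ² - 5 - 5 = 1 - 10 ≡ 5; y = λ·(5 - 5) - 4 ≡ 3. → (5, 3)
3P: (5, 3) + (5, 4): same x and y₁ ≡ -y₂, so the sum is O.
3P = O, so the order is 3.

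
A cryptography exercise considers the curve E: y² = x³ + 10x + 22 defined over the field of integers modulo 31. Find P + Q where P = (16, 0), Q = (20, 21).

(16, 0) + (20, 21). λ = (21 - 0)/(20 - 16) ≡ 21/4 mod 31. 4⁻¹ ≡ 8 (mod 31), so λ ≡ 13.
  x = λ² - 16 - 20 = 169 - 36 ≡ 9; y = λ·(16 - 9) - 0 ≡ 29. → (9, 29)

(9, 29)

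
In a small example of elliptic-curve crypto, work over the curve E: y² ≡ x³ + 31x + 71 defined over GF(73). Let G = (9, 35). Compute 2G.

tangent at (9, 35): λ = (3·9² + 31)/(2·35) ≡ 55/70. 70⁻¹ ≡ 24 (mod 73), so λ ≡ 55·24 ≡ 6.
  x = λ² - 9 - 9 = 36 - 18 ≡ 18; y = λ·(9 - 18) - 35 ≡ 57. → (18, 57)

(18, 57)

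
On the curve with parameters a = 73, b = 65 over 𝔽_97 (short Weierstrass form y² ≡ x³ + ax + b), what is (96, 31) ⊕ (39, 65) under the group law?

(96, 31) + (39, 65). λ = (65 - 31)/(39 - 96) ≡ 34/40 mod 97. 40⁻¹ ≡ 17 (mod 97), so λ ≡ 93.
  x = λ² - 96 - 39 = 8649 - 135 ≡ 75; y = λ·(96 - 75) - 31 ≡ 79. → (75, 79)

(75, 79)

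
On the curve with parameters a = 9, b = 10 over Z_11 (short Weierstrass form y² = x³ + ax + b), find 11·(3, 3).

Write G = (3, 3).
Double-and-add on 11 = (1011)₂. Start with G = (3, 3) for the leading 1-bit.
double: tangent at (3, 3): λ = (3·3² + 9)/(2·3) ≡ 3/6. 6⁻¹ ≡ 2 (mod 11), so λ ≡ 3·2 ≡ 6.
  x = λ² - 3 - 3 = 36 - 6 ≡ 8; y = λ·(3 - 8) - 3 ≡ 0. → (8, 0)
double: (8, 0) + (8, 0): same x and y₁ ≡ -y₂, so the sum is ∞.
add G: ∞ + (3, 3) = (3, 3) (identity).
double: tangent at (3, 3): λ = (3·3² + 9)/(2·3) ≡ 3/6. 6⁻¹ ≡ 2 (mod 11), so λ ≡ 3·2 ≡ 6.
  x = λ² - 3 - 3 = 36 - 6 ≡ 8; y = λ·(3 - 8) - 3 ≡ 0. → (8, 0)
add G: (8, 0) + (3, 3). λ = (3 - 0)/(3 - 8) ≡ 3/6 mod 11. 6⁻¹ ≡ 2 (mod 11) since 6·2 = 12 ≡ 1, so λ ≡ 6.
  x = λ² - 8 - 3 = 36 - 11 ≡ 3; y = λ·(8 - 3) - 0 ≡ 8. → (3, 8)

(3, 8)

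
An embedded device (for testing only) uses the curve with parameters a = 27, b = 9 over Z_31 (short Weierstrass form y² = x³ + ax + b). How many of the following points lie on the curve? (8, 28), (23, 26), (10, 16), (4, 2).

(8, 28): 28² ≡ 9, rhs ≡ 24 → off.
(23, 26): 26² ≡ 25, rhs ≡ 25 → on.
(10, 16): 16² ≡ 8, rhs ≡ 8 → on.
(4, 2): 2² ≡ 4, rhs ≡ 26 → off.

2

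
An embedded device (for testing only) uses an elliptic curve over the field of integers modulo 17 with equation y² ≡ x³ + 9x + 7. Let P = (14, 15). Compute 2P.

tangent at (14, 15): λ = (3·14² + 9)/(2·15) ≡ 2/13. 13⁻¹ ≡ 4 (mod 17), so λ ≡ 2·4 ≡ 8.
  x = λ² - 14 - 14 = 64 - 28 ≡ 2; y = λ·(14 - 2) - 15 ≡ 13. → (2, 13)

(2, 13)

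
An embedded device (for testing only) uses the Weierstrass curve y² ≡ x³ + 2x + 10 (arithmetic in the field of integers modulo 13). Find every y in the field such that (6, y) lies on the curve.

x³ + 2x + 10 = 238 ≡ 4 (mod 13).
Square roots of 4 mod 13: 2 and 11 (since 2² = 4 ≡ 4).

2, 11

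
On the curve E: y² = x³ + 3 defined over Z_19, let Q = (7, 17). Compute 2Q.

(3, 7)

tangent at (7, 17): λ = (3·7² + 0)/(2·17) ≡ 14/15. 15⁻¹ ≡ 14 (mod 19) since 15·14 = 210 ≡ 1, so λ ≡ 14·14 ≡ 6.
  x = λ² - 7 - 7 = 36 - 14 ≡ 3; y = λ·(7 - 3) - 17 ≡ 7. → (3, 7)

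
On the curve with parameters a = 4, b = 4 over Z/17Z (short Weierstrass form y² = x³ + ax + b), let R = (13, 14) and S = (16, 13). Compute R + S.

(13, 14) + (16, 13). λ = (13 - 14)/(16 - 13) ≡ 16/3 mod 17. 3⁻¹ ≡ 6 (mod 17) since 3·6 = 18 ≡ 1, so λ ≡ 11.
  x = λ² - 13 - 16 = 121 - 29 ≡ 7; y = λ·(13 - 7) - 14 ≡ 1. → (7, 1)

(7, 1)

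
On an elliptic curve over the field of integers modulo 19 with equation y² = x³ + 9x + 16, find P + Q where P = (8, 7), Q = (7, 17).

(8, 7) + (7, 17). λ = (17 - 7)/(7 - 8) ≡ 10/18 mod 19. 18⁻¹ ≡ 18 (mod 19) since 18·18 = 324 ≡ 1, so λ ≡ 9.
  x = λ² - 8 - 7 = 81 - 15 ≡ 9; y = λ·(8 - 9) - 7 ≡ 3. → (9, 3)

(9, 3)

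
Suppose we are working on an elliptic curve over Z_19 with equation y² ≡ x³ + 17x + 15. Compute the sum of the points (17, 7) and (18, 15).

(10, 11)

(17, 7) + (18, 15). λ = (15 - 7)/(18 - 17) ≡ 8/1 mod 19. 1⁻¹ ≡ 1 (mod 19) since 1·1 = 1 ≡ 1, so λ ≡ 8.
  x = λ² - 17 - 18 = 64 - 35 ≡ 10; y = λ·(17 - 10) - 7 ≡ 11. → (10, 11)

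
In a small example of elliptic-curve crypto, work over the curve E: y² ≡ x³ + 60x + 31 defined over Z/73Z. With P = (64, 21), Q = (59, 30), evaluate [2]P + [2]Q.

First 2P:
Repeated addition: build up to 2P.
2P: tangent at (64, 21): λ = (3·64² + 60)/(2·21) ≡ 11/42. 42⁻¹ ≡ 40 (mod 73), so λ ≡ 11·40 ≡ 2.
  x = λ² - 64 - 64 = 4 - 128 ≡ 22; y = λ·(64 - 22) - 21 ≡ 63. → (22, 63)
2P = (22, 63).
Next 2Q:
Repeated addition: build up to 2Q.
2Q: tangent at (59, 30): λ = (3·59² + 60)/(2·30) ≡ 64/60. 60⁻¹ ≡ 28 (mod 73) since 60·28 = 1680 ≡ 1, so λ ≡ 64·28 ≡ 40.
  x = λ² - 59 - 59 = 1600 - 118 ≡ 22; y = λ·(59 - 22) - 30 ≡ 63. → (22, 63)
2Q = (22, 63).
Finally 2P + 2Q:
tangent at (22, 63): λ = (3·22² + 60)/(2·63) ≡ 52/53. 53⁻¹ ≡ 62 (mod 73) since 53·62 = 3286 ≡ 1, so λ ≡ 52·62 ≡ 12.
  x = λ² - 22 - 22 = 144 - 44 ≡ 27; y = λ·(22 - 27) - 63 ≡ 23. → (27, 23)

(27, 23)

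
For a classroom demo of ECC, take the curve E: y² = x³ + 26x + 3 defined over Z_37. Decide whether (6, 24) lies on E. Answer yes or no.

y² = 24² ≡ 21; x³ + 26x + 3 = 375 ≡ 5 (mod 37). 21 ≠ 5.

no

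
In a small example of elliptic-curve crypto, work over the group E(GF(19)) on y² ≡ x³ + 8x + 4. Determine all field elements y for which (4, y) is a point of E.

9, 10

x³ + 8x + 4 = 100 ≡ 5 (mod 19).
Square roots of 5 mod 19: 9 and 10 (since 9² = 81 ≡ 5).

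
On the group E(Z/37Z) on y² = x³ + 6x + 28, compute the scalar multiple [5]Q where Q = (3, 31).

(13, 34)

Double-and-add on 5 = (101)₂. Start with Q = (3, 31) for the leading 1-bit.
double: tangent at (3, 31): λ = (3·3² + 6)/(2·31) ≡ 33/25. 25⁻¹ ≡ 3 (mod 37), so λ ≡ 33·3 ≡ 25.
  x = λ² - 3 - 3 = 625 - 6 ≡ 27; y = λ·(3 - 27) - 31 ≡ 35. → (27, 35)
double: tangent at (27, 35): λ = (3·27² + 6)/(2·35) ≡ 10/33. 33⁻¹ ≡ 9 (mod 37), so λ ≡ 10·9 ≡ 16.
  x = λ² - 27 - 27 = 256 - 54 ≡ 17; y = λ·(27 - 17) - 35 ≡ 14. → (17, 14)
add Q: (17, 14) + (3, 31). λ = (31 - 14)/(3 - 17) ≡ 17/23 mod 37. 23⁻¹ ≡ 29 (mod 37), so λ ≡ 12.
  x = λ² - 17 - 3 = 144 - 20 ≡ 13; y = λ·(17 - 13) - 14 ≡ 34. → (13, 34)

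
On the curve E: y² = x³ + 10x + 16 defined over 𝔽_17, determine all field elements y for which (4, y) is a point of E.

x³ + 10x + 16 = 120 ≡ 1 (mod 17).
Square roots of 1 mod 17: 1 and 16 (since 1² = 1 ≡ 1).

1, 16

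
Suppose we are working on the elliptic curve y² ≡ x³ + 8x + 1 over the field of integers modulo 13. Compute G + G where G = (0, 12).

tangent at (0, 12): λ = (3·0² + 8)/(2·12) ≡ 8/11. 11⁻¹ ≡ 6 (mod 13), so λ ≡ 8·6 ≡ 9.
  x = λ² - 0 - 0 = 81 - 0 ≡ 3; y = λ·(0 - 3) - 12 ≡ 0. → (3, 0)

(3, 0)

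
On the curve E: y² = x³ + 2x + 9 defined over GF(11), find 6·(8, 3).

(8, 3)

Write Q = (8, 3).
Repeated addition: build up to 6Q.
2Q: tangent at (8, 3): λ = (3·8² + 2)/(2·3) ≡ 7/6. 6⁻¹ ≡ 2 (mod 11) since 6·2 = 12 ≡ 1, so λ ≡ 7·2 ≡ 3.
  x = λ² - 8 - 8 = 9 - 16 ≡ 4; y = λ·(8 - 4) - 3 ≡ 9. → (4, 9)
3Q: (4, 9) + (8, 3). λ = (3 - 9)/(8 - 4) ≡ 5/4 mod 11. 4⁻¹ ≡ 3 (mod 11), so λ ≡ 4.
  x = λ² - 4 - 8 = 16 - 12 ≡ 4; y = λ·(4 - 4) - 9 ≡ 2. → (4, 2)
4Q: (4, 2) + (8, 3). λ = (3 - 2)/(8 - 4) ≡ 1/4 mod 11. 4⁻¹ ≡ 3 (mod 11) since 4·3 = 12 ≡ 1, so λ ≡ 3.
  x = λ² - 4 - 8 = 9 - 12 ≡ 8; y = λ·(4 - 8) - 2 ≡ 8. → (8, 8)
5Q: (8, 8) + (8, 3): same x and y₁ ≡ -y₂, so the sum is O.
6Q: O + (8, 3) = (8, 3) (identity).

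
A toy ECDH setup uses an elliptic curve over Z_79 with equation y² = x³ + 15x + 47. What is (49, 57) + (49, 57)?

(4, 48)

tangent at (49, 57): λ = (3·49² + 15)/(2·57) ≡ 29/35. 35⁻¹ ≡ 70 (mod 79), so λ ≡ 29·70 ≡ 55.
  x = λ² - 49 - 49 = 3025 - 98 ≡ 4; y = λ·(49 - 4) - 57 ≡ 48. → (4, 48)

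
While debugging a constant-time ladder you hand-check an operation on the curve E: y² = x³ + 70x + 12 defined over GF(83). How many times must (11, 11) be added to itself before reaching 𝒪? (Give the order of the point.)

2P: tangent at (11, 11): λ = (3·11² + 70)/(2·11) ≡ 18/22. 22⁻¹ ≡ 34 (mod 83), so λ ≡ 18·34 ≡ 31.
  x = λ² - 11 - 11 = 961 - 22 ≡ 26; y = λ·(11 - 26) - 11 ≡ 22. → (26, 22)
3P: (26, 22) + (11, 11). λ = (11 - 22)/(11 - 26) ≡ 72/68 mod 83. 68⁻¹ ≡ 11 (mod 83), so λ ≡ 45.
  x = λ² - 26 - 11 = 2025 - 37 ≡ 79; y = λ·(26 - 79) - 22 ≡ 0. → (79, 0)
4P: (79, 0) + (11, 11). λ = (11 - 0)/(11 - 79) ≡ 11/15 mod 83. 15⁻¹ ≡ 72 (mod 83), so λ ≡ 45.
  x = λ² - 79 - 11 = 2025 - 90 ≡ 26; y = λ·(79 - 26) - 0 ≡ 61. → (26, 61)
5P: (26, 61) + (11, 11). λ = (11 - 61)/(11 - 26) ≡ 33/68 mod 83. 68⁻¹ ≡ 11 (mod 83) since 68·11 = 748 ≡ 1, so λ ≡ 31.
  x = λ² - 26 - 11 = 961 - 37 ≡ 11; y = λ·(26 - 11) - 61 ≡ 72. → (11, 72)
6P: (11, 72) + (11, 11): same x and y₁ ≡ -y₂, so the sum is 𝒪.
6P = 𝒪, so the order is 6.

6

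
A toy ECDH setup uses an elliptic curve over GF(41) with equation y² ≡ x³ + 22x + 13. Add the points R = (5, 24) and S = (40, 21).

(27, 6)

(5, 24) + (40, 21). λ = (21 - 24)/(40 - 5) ≡ 38/35 mod 41. 35⁻¹ ≡ 34 (mod 41) since 35·34 = 1190 ≡ 1, so λ ≡ 21.
  x = λ² - 5 - 40 = 441 - 45 ≡ 27; y = λ·(5 - 27) - 24 ≡ 6. → (27, 6)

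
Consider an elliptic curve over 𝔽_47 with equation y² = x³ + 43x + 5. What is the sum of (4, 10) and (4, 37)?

O

The two points share x = 4 and their y-coordinates satisfy 10 + 37 ≡ 0 (mod 47), so they are inverses. Their sum is O.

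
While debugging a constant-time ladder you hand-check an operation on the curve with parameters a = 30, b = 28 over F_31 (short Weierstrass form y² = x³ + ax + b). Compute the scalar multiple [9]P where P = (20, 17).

(25, 29)

Repeated addition: build up to 9P.
2P: tangent at (20, 17): λ = (3·20² + 30)/(2·17) ≡ 21/3. 3⁻¹ ≡ 21 (mod 31) since 3·21 = 63 ≡ 1, so λ ≡ 21·21 ≡ 7.
  x = λ² - 20 - 20 = 49 - 40 ≡ 9; y = λ·(20 - 9) - 17 ≡ 29. → (9, 29)
3P: (9, 29) + (20, 17). λ = (17 - 29)/(20 - 9) ≡ 19/11 mod 31. 11⁻¹ ≡ 17 (mod 31), so λ ≡ 13.
  x = λ² - 9 - 20 = 169 - 29 ≡ 16; y = λ·(9 - 16) - 29 ≡ 4. → (16, 4)
4P: (16, 4) + (20, 17). λ = (17 - 4)/(20 - 16) ≡ 13/4 mod 31. 4⁻¹ ≡ 8 (mod 31) since 4·8 = 32 ≡ 1, so λ ≡ 11.
  x = λ² - 16 - 20 = 121 - 36 ≡ 23; y = λ·(16 - 23) - 4 ≡ 12. → (23, 12)
5P: (23, 12) + (20, 17). λ = (17 - 12)/(20 - 23) ≡ 5/28 mod 31. 28⁻¹ ≡ 10 (mod 31) since 28·10 = 280 ≡ 1, so λ ≡ 19.
  x = λ² - 23 - 20 = 361 - 43 ≡ 8; y = λ·(23 - 8) - 12 ≡ 25. → (8, 25)
6P: (8, 25) + (20, 17). λ = (17 - 25)/(20 - 8) ≡ 23/12 mod 31. 12⁻¹ ≡ 13 (mod 31), so λ ≡ 20.
  x = λ² - 8 - 20 = 400 - 28 ≡ 0; y = λ·(8 - 0) - 25 ≡ 11. → (0, 11)
7P: (0, 11) + (20, 17). λ = (17 - 11)/(20 - 0) ≡ 6/20 mod 31. 20⁻¹ ≡ 14 (mod 31), so λ ≡ 22.
  x = λ² - 0 - 20 = 484 - 20 ≡ 30; y = λ·(0 - 30) - 11 ≡ 11. → (30, 11)
8P: (30, 11) + (20, 17). λ = (17 - 11)/(20 - 30) ≡ 6/21 mod 31. 21⁻¹ ≡ 3 (mod 31) since 21·3 = 63 ≡ 1, so λ ≡ 18.
  x = λ² - 30 - 20 = 324 - 50 ≡ 26; y = λ·(30 - 26) - 11 ≡ 30. → (26, 30)
9P: (26, 30) + (20, 17). λ = (17 - 30)/(20 - 26) ≡ 18/25 mod 31. 25⁻¹ ≡ 5 (mod 31), so λ ≡ 28.
  x = λ² - 26 - 20 = 784 - 46 ≡ 25; y = λ·(26 - 25) - 30 ≡ 29. → (25, 29)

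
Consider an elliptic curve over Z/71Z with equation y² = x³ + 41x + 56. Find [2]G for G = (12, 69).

tangent at (12, 69): λ = (3·12² + 41)/(2·69) ≡ 47/67. 67⁻¹ ≡ 53 (mod 71), so λ ≡ 47·53 ≡ 6.
  x = λ² - 12 - 12 = 36 - 24 ≡ 12; y = λ·(12 - 12) - 69 ≡ 2. → (12, 2)

(12, 2)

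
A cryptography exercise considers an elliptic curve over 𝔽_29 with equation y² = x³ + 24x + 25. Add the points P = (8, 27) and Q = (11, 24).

(8, 27) + (11, 24). λ = (24 - 27)/(11 - 8) ≡ 26/3 mod 29. 3⁻¹ ≡ 10 (mod 29), so λ ≡ 28.
  x = λ² - 8 - 11 = 784 - 19 ≡ 11; y = λ·(8 - 11) - 27 ≡ 5. → (11, 5)

(11, 5)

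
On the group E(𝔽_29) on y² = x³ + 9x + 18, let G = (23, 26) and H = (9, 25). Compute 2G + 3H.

(1, 12)

First 2G:
Repeated addition: build up to 2G.
2G: tangent at (23, 26): λ = (3·23² + 9)/(2·26) ≡ 1/23. 23⁻¹ ≡ 24 (mod 29), so λ ≡ 1·24 ≡ 24.
  x = λ² - 23 - 23 = 576 - 46 ≡ 8; y = λ·(23 - 8) - 26 ≡ 15. → (8, 15)
2G = (8, 15).
Next 3H:
Repeated addition: build up to 3H.
2H: tangent at (9, 25): λ = (3·9² + 9)/(2·25) ≡ 20/21. 21⁻¹ ≡ 18 (mod 29), so λ ≡ 20·18 ≡ 12.
  x = λ² - 9 - 9 = 144 - 18 ≡ 10; y = λ·(9 - 10) - 25 ≡ 21. → (10, 21)
3H: (10, 21) + (9, 25). λ = (25 - 21)/(9 - 10) ≡ 4/28 mod 29. 28⁻¹ ≡ 28 (mod 29) since 28·28 = 784 ≡ 1, so λ ≡ 25.
  x = λ² - 10 - 9 = 625 - 19 ≡ 26; y = λ·(10 - 26) - 21 ≡ 14. → (26, 14)
3H = (26, 14).
Finally 2G + 3H:
(8, 15) + (26, 14). λ = (14 - 15)/(26 - 8) ≡ 28/18 mod 29. 18⁻¹ ≡ 21 (mod 29), so λ ≡ 8.
  x = λ² - 8 - 26 = 64 - 34 ≡ 1; y = λ·(8 - 1) - 15 ≡ 12. → (1, 12)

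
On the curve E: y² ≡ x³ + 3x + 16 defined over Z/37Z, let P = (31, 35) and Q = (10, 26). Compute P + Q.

(6, 18)

(31, 35) + (10, 26). λ = (26 - 35)/(10 - 31) ≡ 28/16 mod 37. 16⁻¹ ≡ 7 (mod 37), so λ ≡ 11.
  x = λ² - 31 - 10 = 121 - 41 ≡ 6; y = λ·(31 - 6) - 35 ≡ 18. → (6, 18)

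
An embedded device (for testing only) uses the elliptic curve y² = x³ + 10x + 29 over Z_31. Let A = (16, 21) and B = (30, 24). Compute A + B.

(16, 21) + (30, 24). λ = (24 - 21)/(30 - 16) ≡ 3/14 mod 31. 14⁻¹ ≡ 20 (mod 31), so λ ≡ 29.
  x = λ² - 16 - 30 = 841 - 46 ≡ 20; y = λ·(16 - 20) - 21 ≡ 18. → (20, 18)

(20, 18)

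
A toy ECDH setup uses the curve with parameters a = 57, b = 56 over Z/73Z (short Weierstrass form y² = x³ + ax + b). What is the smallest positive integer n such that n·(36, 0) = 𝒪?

2P: (36, 0) + (36, 0): same x and y₁ ≡ -y₂, so the sum is 𝒪.
2P = 𝒪, so the order is 2.

2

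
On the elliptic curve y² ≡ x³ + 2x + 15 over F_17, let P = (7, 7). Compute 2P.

tangent at (7, 7): λ = (3·7² + 2)/(2·7) ≡ 13/14. 14⁻¹ ≡ 11 (mod 17) since 14·11 = 154 ≡ 1, so λ ≡ 13·11 ≡ 7.
  x = λ² - 7 - 7 = 49 - 14 ≡ 1; y = λ·(7 - 1) - 7 ≡ 1. → (1, 1)

(1, 1)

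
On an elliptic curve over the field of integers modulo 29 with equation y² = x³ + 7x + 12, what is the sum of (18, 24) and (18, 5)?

O

The two points share x = 18 and their y-coordinates satisfy 24 + 5 ≡ 0 (mod 29), so they are inverses. Their sum is the point at infinity.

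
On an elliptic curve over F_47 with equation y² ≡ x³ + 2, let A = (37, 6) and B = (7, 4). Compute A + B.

(17, 11)

(37, 6) + (7, 4). λ = (4 - 6)/(7 - 37) ≡ 45/17 mod 47. 17⁻¹ ≡ 36 (mod 47), so λ ≡ 22.
  x = λ² - 37 - 7 = 484 - 44 ≡ 17; y = λ·(37 - 17) - 6 ≡ 11. → (17, 11)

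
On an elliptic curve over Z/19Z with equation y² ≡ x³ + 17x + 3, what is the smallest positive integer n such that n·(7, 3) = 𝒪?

5

2P: tangent at (7, 3): λ = (3·7² + 17)/(2·3) ≡ 12/6. 6⁻¹ ≡ 16 (mod 19) since 6·16 = 96 ≡ 1, so λ ≡ 12·16 ≡ 2.
  x = λ² - 7 - 7 = 4 - 14 ≡ 9; y = λ·(7 - 9) - 3 ≡ 12. → (9, 12)
3P: (9, 12) + (7, 3). λ = (3 - 12)/(7 - 9) ≡ 10/17 mod 19. 17⁻¹ ≡ 9 (mod 19), so λ ≡ 14.
  x = λ² - 9 - 7 = 196 - 16 ≡ 9; y = λ·(9 - 9) - 12 ≡ 7. → (9, 7)
4P: (9, 7) + (7, 3). λ = (3 - 7)/(7 - 9) ≡ 15/17 mod 19. 17⁻¹ ≡ 9 (mod 19) since 17·9 = 153 ≡ 1, so λ ≡ 2.
  x = λ² - 9 - 7 = 4 - 16 ≡ 7; y = λ·(9 - 7) - 7 ≡ 16. → (7, 16)
5P: (7, 16) + (7, 3): same x and y₁ ≡ -y₂, so the sum is 𝒪.
5P = 𝒪, so the order is 5.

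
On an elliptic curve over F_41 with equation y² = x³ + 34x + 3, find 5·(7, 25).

Write Q = (7, 25).
Double-and-add on 5 = (101)₂. Start with Q = (7, 25) for the leading 1-bit.
double: tangent at (7, 25): λ = (3·7² + 34)/(2·25) ≡ 17/9. 9⁻¹ ≡ 32 (mod 41), so λ ≡ 17·32 ≡ 11.
  x = λ² - 7 - 7 = 121 - 14 ≡ 25; y = λ·(7 - 25) - 25 ≡ 23. → (25, 23)
double: tangent at (25, 23): λ = (3·25² + 34)/(2·23) ≡ 23/5. 5⁻¹ ≡ 33 (mod 41), so λ ≡ 23·33 ≡ 21.
  x = λ² - 25 - 25 = 441 - 50 ≡ 22; y = λ·(25 - 22) - 23 ≡ 40. → (22, 40)
add Q: (22, 40) + (7, 25). λ = (25 - 40)/(7 - 22) ≡ 26/26 mod 41. 26⁻¹ ≡ 30 (mod 41) since 26·30 = 780 ≡ 1, so λ ≡ 1.
  x = λ² - 22 - 7 = 1 - 29 ≡ 13; y = λ·(22 - 13) - 40 ≡ 10. → (13, 10)

(13, 10)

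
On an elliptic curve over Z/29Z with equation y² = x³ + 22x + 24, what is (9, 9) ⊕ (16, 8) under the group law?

(9, 9) + (16, 8). λ = (8 - 9)/(16 - 9) ≡ 28/7 mod 29. 7⁻¹ ≡ 25 (mod 29) since 7·25 = 175 ≡ 1, so λ ≡ 4.
  x = λ² - 9 - 16 = 16 - 25 ≡ 20; y = λ·(9 - 20) - 9 ≡ 5. → (20, 5)

(20, 5)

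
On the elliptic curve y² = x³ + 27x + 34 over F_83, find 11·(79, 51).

(57, 4)

Write G = (79, 51).
Double-and-add on 11 = (1011)₂. Start with G = (79, 51) for the leading 1-bit.
double: tangent at (79, 51): λ = (3·79² + 27)/(2·51) ≡ 75/19. 19⁻¹ ≡ 35 (mod 83), so λ ≡ 75·35 ≡ 52.
  x = λ² - 79 - 79 = 2704 - 158 ≡ 56; y = λ·(79 - 56) - 51 ≡ 66. → (56, 66)
double: tangent at (56, 66): λ = (3·56² + 27)/(2·66) ≡ 56/49. 49⁻¹ ≡ 61 (mod 83), so λ ≡ 56·61 ≡ 13.
  x = λ² - 56 - 56 = 169 - 112 ≡ 57; y = λ·(56 - 57) - 66 ≡ 4. → (57, 4)
add G: (57, 4) + (79, 51). λ = (51 - 4)/(79 - 57) ≡ 47/22 mod 83. 22⁻¹ ≡ 34 (mod 83) since 22·34 = 748 ≡ 1, so λ ≡ 21.
  x = λ² - 57 - 79 = 441 - 136 ≡ 56; y = λ·(57 - 56) - 4 ≡ 17. → (56, 17)
double: tangent at (56, 17): λ = (3·56² + 27)/(2·17) ≡ 56/34. 34⁻¹ ≡ 22 (mod 83), so λ ≡ 56·22 ≡ 70.
  x = λ² - 56 - 56 = 4900 - 112 ≡ 57; y = λ·(56 - 57) - 17 ≡ 79. → (57, 79)
add G: (57, 79) + (79, 51). λ = (51 - 79)/(79 - 57) ≡ 55/22 mod 83. 22⁻¹ ≡ 34 (mod 83), so λ ≡ 44.
  x = λ² - 57 - 79 = 1936 - 136 ≡ 57; y = λ·(57 - 57) - 79 ≡ 4. → (57, 4)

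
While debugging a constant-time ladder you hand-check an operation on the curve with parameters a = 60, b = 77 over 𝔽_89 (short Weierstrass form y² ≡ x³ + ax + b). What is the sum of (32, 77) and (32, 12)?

The two points share x = 32 and their y-coordinates satisfy 77 + 12 ≡ 0 (mod 89), so they are inverses. Their sum is O.

O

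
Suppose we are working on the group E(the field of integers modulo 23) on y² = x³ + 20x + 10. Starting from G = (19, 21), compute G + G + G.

(22, 14)

Repeated addition: build up to 3G.
2G: tangent at (19, 21): λ = (3·19² + 20)/(2·21) ≡ 22/19. 19⁻¹ ≡ 17 (mod 23), so λ ≡ 22·17 ≡ 6.
  x = λ² - 19 - 19 = 36 - 38 ≡ 21; y = λ·(19 - 21) - 21 ≡ 13. → (21, 13)
3G: (21, 13) + (19, 21). λ = (21 - 13)/(19 - 21) ≡ 8/21 mod 23. 21⁻¹ ≡ 11 (mod 23), so λ ≡ 19.
  x = λ² - 21 - 19 = 361 - 40 ≡ 22; y = λ·(21 - 22) - 13 ≡ 14. → (22, 14)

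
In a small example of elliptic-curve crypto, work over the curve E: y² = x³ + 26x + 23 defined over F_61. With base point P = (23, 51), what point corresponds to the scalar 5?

Double-and-add on 5 = (101)₂. Start with P = (23, 51) for the leading 1-bit.
double: tangent at (23, 51): λ = (3·23² + 26)/(2·51) ≡ 27/41. 41⁻¹ ≡ 3 (mod 61), so λ ≡ 27·3 ≡ 20.
  x = λ² - 23 - 23 = 400 - 46 ≡ 49; y = λ·(23 - 49) - 51 ≡ 39. → (49, 39)
double: tangent at (49, 39): λ = (3·49² + 26)/(2·39) ≡ 31/17. 17⁻¹ ≡ 18 (mod 61), so λ ≡ 31·18 ≡ 9.
  x = λ² - 49 - 49 = 81 - 98 ≡ 44; y = λ·(49 - 44) - 39 ≡ 6. → (44, 6)
add P: (44, 6) + (23, 51). λ = (51 - 6)/(23 - 44) ≡ 45/40 mod 61. 40⁻¹ ≡ 29 (mod 61) since 40·29 = 1160 ≡ 1, so λ ≡ 24.
  x = λ² - 44 - 23 = 576 - 67 ≡ 21; y = λ·(44 - 21) - 6 ≡ 58. → (21, 58)

(21, 58)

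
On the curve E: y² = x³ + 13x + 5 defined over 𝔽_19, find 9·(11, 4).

(14, 10)

Write P = (11, 4).
Repeated addition: build up to 9P.
2P: tangent at (11, 4): λ = (3·11² + 13)/(2·4) ≡ 15/8. 8⁻¹ ≡ 12 (mod 19), so λ ≡ 15·12 ≡ 9.
  x = λ² - 11 - 11 = 81 - 22 ≡ 2; y = λ·(11 - 2) - 4 ≡ 1. → (2, 1)
3P: (2, 1) + (11, 4). λ = (4 - 1)/(11 - 2) ≡ 3/9 mod 19. 9⁻¹ ≡ 17 (mod 19), so λ ≡ 13.
  x = λ² - 2 - 11 = 169 - 13 ≡ 4; y = λ·(2 - 4) - 1 ≡ 11. → (4, 11)
4P: (4, 11) + (11, 4). λ = (4 - 11)/(11 - 4) ≡ 12/7 mod 19. 7⁻¹ ≡ 11 (mod 19) since 7·11 = 77 ≡ 1, so λ ≡ 18.
  x = λ² - 4 - 11 = 324 - 15 ≡ 5; y = λ·(4 - 5) - 11 ≡ 9. → (5, 9)
5P: (5, 9) + (11, 4). λ = (4 - 9)/(11 - 5) ≡ 14/6 mod 19. 6⁻¹ ≡ 16 (mod 19) since 6·16 = 96 ≡ 1, so λ ≡ 15.
  x = λ² - 5 - 11 = 225 - 16 ≡ 0; y = λ·(5 - 0) - 9 ≡ 9. → (0, 9)
6P: (0, 9) + (11, 4). λ = (4 - 9)/(11 - 0) ≡ 14/11 mod 19. 11⁻¹ ≡ 7 (mod 19) since 11·7 = 77 ≡ 1, so λ ≡ 3.
  x = λ² - 0 - 11 = 9 - 11 ≡ 17; y = λ·(0 - 17) - 9 ≡ 16. → (17, 16)
7P: (17, 16) + (11, 4). λ = (4 - 16)/(11 - 17) ≡ 7/13 mod 19. 13⁻¹ ≡ 3 (mod 19), so λ ≡ 2.
  x = λ² - 17 - 11 = 4 - 28 ≡ 14; y = λ·(17 - 14) - 16 ≡ 9. → (14, 9)
8P: (14, 9) + (11, 4). λ = (4 - 9)/(11 - 14) ≡ 14/16 mod 19. 16⁻¹ ≡ 6 (mod 19), so λ ≡ 8.
  x = λ² - 14 - 11 = 64 - 25 ≡ 1; y = λ·(14 - 1) - 9 ≡ 0. → (1, 0)
9P: (1, 0) + (11, 4). λ = (4 - 0)/(11 - 1) ≡ 4/10 mod 19. 10⁻¹ ≡ 2 (mod 19) since 10·2 = 20 ≡ 1, so λ ≡ 8.
  x = λ² - 1 - 11 = 64 - 12 ≡ 14; y = λ·(1 - 14) - 0 ≡ 10. → (14, 10)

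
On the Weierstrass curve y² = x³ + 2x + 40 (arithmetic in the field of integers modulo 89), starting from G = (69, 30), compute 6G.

Double-and-add on 6 = (110)₂. Start with G = (69, 30) for the leading 1-bit.
double: tangent at (69, 30): λ = (3·69² + 2)/(2·30) ≡ 45/60. 60⁻¹ ≡ 46 (mod 89), so λ ≡ 45·46 ≡ 23.
  x = λ² - 69 - 69 = 529 - 138 ≡ 35; y = λ·(69 - 35) - 30 ≡ 40. → (35, 40)
add G: (35, 40) + (69, 30). λ = (30 - 40)/(69 - 35) ≡ 79/34 mod 89. 34⁻¹ ≡ 55 (mod 89) since 34·55 = 1870 ≡ 1, so λ ≡ 73.
  x = λ² - 35 - 69 = 5329 - 104 ≡ 63; y = λ·(35 - 63) - 40 ≡ 52. → (63, 52)
double: tangent at (63, 52): λ = (3·63² + 2)/(2·52) ≡ 72/15. 15⁻¹ ≡ 6 (mod 89), so λ ≡ 72·6 ≡ 76.
  x = λ² - 63 - 63 = 5776 - 126 ≡ 43; y = λ·(63 - 43) - 52 ≡ 44. → (43, 44)

(43, 44)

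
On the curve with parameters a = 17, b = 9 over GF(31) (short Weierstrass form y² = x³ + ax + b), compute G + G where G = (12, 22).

tangent at (12, 22): λ = (3·12² + 17)/(2·22) ≡ 15/13. 13⁻¹ ≡ 12 (mod 31), so λ ≡ 15·12 ≡ 25.
  x = λ² - 12 - 12 = 625 - 24 ≡ 12; y = λ·(12 - 12) - 22 ≡ 9. → (12, 9)

(12, 9)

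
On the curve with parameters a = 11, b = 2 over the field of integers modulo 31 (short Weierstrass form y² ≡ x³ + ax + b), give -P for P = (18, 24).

-(18, 24) = (18, -24 mod 31) = (18, 7).

(18, 7)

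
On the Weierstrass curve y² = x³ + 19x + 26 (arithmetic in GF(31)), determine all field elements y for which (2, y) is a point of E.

14, 17

x³ + 19x + 26 = 72 ≡ 10 (mod 31).
Square roots of 10 mod 31: 14 and 17 (since 14² = 196 ≡ 10).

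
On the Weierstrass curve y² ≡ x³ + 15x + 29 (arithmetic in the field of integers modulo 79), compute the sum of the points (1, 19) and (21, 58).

(1, 19) + (21, 58). λ = (58 - 19)/(21 - 1) ≡ 39/20 mod 79. 20⁻¹ ≡ 4 (mod 79), so λ ≡ 77.
  x = λ² - 1 - 21 = 5929 - 22 ≡ 61; y = λ·(1 - 61) - 19 ≡ 22. → (61, 22)

(61, 22)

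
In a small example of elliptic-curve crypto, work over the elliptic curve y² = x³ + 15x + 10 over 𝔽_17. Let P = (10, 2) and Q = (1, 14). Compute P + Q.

(4, 7)

(10, 2) + (1, 14). λ = (14 - 2)/(1 - 10) ≡ 12/8 mod 17. 8⁻¹ ≡ 15 (mod 17), so λ ≡ 10.
  x = λ² - 10 - 1 = 100 - 11 ≡ 4; y = λ·(10 - 4) - 2 ≡ 7. → (4, 7)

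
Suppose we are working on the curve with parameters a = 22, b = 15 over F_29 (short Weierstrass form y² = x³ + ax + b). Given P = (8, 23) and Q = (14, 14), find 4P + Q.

(2, 26)

First 4P:
Repeated addition: build up to 4P.
2P: tangent at (8, 23): λ = (3·8² + 22)/(2·23) ≡ 11/17. 17⁻¹ ≡ 12 (mod 29) since 17·12 = 204 ≡ 1, so λ ≡ 11·12 ≡ 16.
  x = λ² - 8 - 8 = 256 - 16 ≡ 8; y = λ·(8 - 8) - 23 ≡ 6. → (8, 6)
3P: (8, 6) + (8, 23): same x and y₁ ≡ -y₂, so the sum is the point at infinity.
4P: the point at infinity + (8, 23) = (8, 23) (identity).
4P = (8, 23).
Finally 4P + Q:
(8, 23) + (14, 14). λ = (14 - 23)/(14 - 8) ≡ 20/6 mod 29. 6⁻¹ ≡ 5 (mod 29) since 6·5 = 30 ≡ 1, so λ ≡ 13.
  x = λ² - 8 - 14 = 169 - 22 ≡ 2; y = λ·(8 - 2) - 23 ≡ 26. → (2, 26)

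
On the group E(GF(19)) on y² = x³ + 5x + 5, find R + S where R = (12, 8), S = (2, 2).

(12, 8) + (2, 2). λ = (2 - 8)/(2 - 12) ≡ 13/9 mod 19. 9⁻¹ ≡ 17 (mod 19), so λ ≡ 12.
  x = λ² - 12 - 2 = 144 - 14 ≡ 16; y = λ·(12 - 16) - 8 ≡ 1. → (16, 1)

(16, 1)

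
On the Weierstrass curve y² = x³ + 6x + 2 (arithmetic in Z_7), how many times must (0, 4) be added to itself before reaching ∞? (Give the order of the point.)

2P: tangent at (0, 4): λ = (3·0² + 6)/(2·4) ≡ 6/1. 1⁻¹ ≡ 1 (mod 7), so λ ≡ 6·1 ≡ 6.
  x = λ² - 0 - 0 = 36 - 0 ≡ 1; y = λ·(0 - 1) - 4 ≡ 4. → (1, 4)
3P: (1, 4) + (0, 4). λ = (4 - 4)/(0 - 1) ≡ 0/6 mod 7. 6⁻¹ ≡ 6 (mod 7) since 6·6 = 36 ≡ 1, so λ ≡ 0.
  x = λ² - 1 - 0 = 0 - 1 ≡ 6; y = λ·(1 - 6) - 4 ≡ 3. → (6, 3)
4P: (6, 3) + (0, 4). λ = (4 - 3)/(0 - 6) ≡ 1/1 mod 7. 1⁻¹ ≡ 1 (mod 7) since 1·1 = 1 ≡ 1, so λ ≡ 1.
  x = λ² - 6 - 0 = 1 - 6 ≡ 2; y = λ·(6 - 2) - 3 ≡ 1. → (2, 1)
5P: (2, 1) + (0, 4). λ = (4 - 1)/(0 - 2) ≡ 3/5 mod 7. 5⁻¹ ≡ 3 (mod 7) since 5·3 = 15 ≡ 1, so λ ≡ 2.
  x = λ² - 2 - 0 = 4 - 2 ≡ 2; y = λ·(2 - 2) - 1 ≡ 6. → (2, 6)
6P: (2, 6) + (0, 4). λ = (4 - 6)/(0 - 2) ≡ 5/5 mod 7. 5⁻¹ ≡ 3 (mod 7), so λ ≡ 1.
  x = λ² - 2 - 0 = 1 - 2 ≡ 6; y = λ·(2 - 6) - 6 ≡ 4. → (6, 4)
7P: (6, 4) + (0, 4). λ = (4 - 4)/(0 - 6) ≡ 0/1 mod 7. 1⁻¹ ≡ 1 (mod 7) since 1·1 = 1 ≡ 1, so λ ≡ 0.
  x = λ² - 6 - 0 = 0 - 6 ≡ 1; y = λ·(6 - 1) - 4 ≡ 3. → (1, 3)
8P: (1, 3) + (0, 4). λ = (4 - 3)/(0 - 1) ≡ 1/6 mod 7. 6⁻¹ ≡ 6 (mod 7) since 6·6 = 36 ≡ 1, so λ ≡ 6.
  x = λ² - 1 - 0 = 36 - 1 ≡ 0; y = λ·(1 - 0) - 3 ≡ 3. → (0, 3)
9P: (0, 3) + (0, 4): same x and y₁ ≡ -y₂, so the sum is ∞.
9P = ∞, so the order is 9.

9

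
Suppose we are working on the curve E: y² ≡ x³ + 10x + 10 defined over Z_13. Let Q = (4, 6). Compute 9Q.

Double-and-add on 9 = (1001)₂. Start with Q = (4, 6) for the leading 1-bit.
double: tangent at (4, 6): λ = (3·4² + 10)/(2·6) ≡ 6/12. 12⁻¹ ≡ 12 (mod 13), so λ ≡ 6·12 ≡ 7.
  x = λ² - 4 - 4 = 49 - 8 ≡ 2; y = λ·(4 - 2) - 6 ≡ 8. → (2, 8)
double: tangent at (2, 8): λ = (3·2² + 10)/(2·8) ≡ 9/3. 3⁻¹ ≡ 9 (mod 13) since 3·9 = 27 ≡ 1, so λ ≡ 9·9 ≡ 3.
  x = λ² - 2 - 2 = 9 - 4 ≡ 5; y = λ·(2 - 5) - 8 ≡ 9. → (5, 9)
double: tangent at (5, 9): λ = (3·5² + 10)/(2·9) ≡ 7/5. 5⁻¹ ≡ 8 (mod 13), so λ ≡ 7·8 ≡ 4.
  x = λ² - 5 - 5 = 16 - 10 ≡ 6; y = λ·(5 - 6) - 9 ≡ 0. → (6, 0)
add Q: (6, 0) + (4, 6). λ = (6 - 0)/(4 - 6) ≡ 6/11 mod 13. 11⁻¹ ≡ 6 (mod 13), so λ ≡ 10.
  x = λ² - 6 - 4 = 100 - 10 ≡ 12; y = λ·(6 - 12) - 0 ≡ 5. → (12, 5)

(12, 5)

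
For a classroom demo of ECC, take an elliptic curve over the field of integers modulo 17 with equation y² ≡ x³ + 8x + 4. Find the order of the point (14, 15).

2P: tangent at (14, 15): λ = (3·14² + 8)/(2·15) ≡ 1/13. 13⁻¹ ≡ 4 (mod 17) since 13·4 = 52 ≡ 1, so λ ≡ 1·4 ≡ 4.
  x = λ² - 14 - 14 = 16 - 28 ≡ 5; y = λ·(14 - 5) - 15 ≡ 4. → (5, 4)
3P: (5, 4) + (14, 15). λ = (15 - 4)/(14 - 5) ≡ 11/9 mod 17. 9⁻¹ ≡ 2 (mod 17) since 9·2 = 18 ≡ 1, so λ ≡ 5.
  x = λ² - 5 - 14 = 25 - 19 ≡ 6; y = λ·(5 - 6) - 4 ≡ 8. → (6, 8)
4P: (6, 8) + (14, 15). λ = (15 - 8)/(14 - 6) ≡ 7/8 mod 17. 8⁻¹ ≡ 15 (mod 17), so λ ≡ 3.
  x = λ² - 6 - 14 = 9 - 20 ≡ 6; y = λ·(6 - 6) - 8 ≡ 9. → (6, 9)
5P: (6, 9) + (14, 15). λ = (15 - 9)/(14 - 6) ≡ 6/8 mod 17. 8⁻¹ ≡ 15 (mod 17), so λ ≡ 5.
  x = λ² - 6 - 14 = 25 - 20 ≡ 5; y = λ·(6 - 5) - 9 ≡ 13. → (5, 13)
6P: (5, 13) + (14, 15). λ = (15 - 13)/(14 - 5) ≡ 2/9 mod 17. 9⁻¹ ≡ 2 (mod 17), so λ ≡ 4.
  x = λ² - 5 - 14 = 16 - 19 ≡ 14; y = λ·(5 - 14) - 13 ≡ 2. → (14, 2)
7P: (14, 2) + (14, 15): same x and y₁ ≡ -y₂, so the sum is O.
7P = O, so the order is 7.

7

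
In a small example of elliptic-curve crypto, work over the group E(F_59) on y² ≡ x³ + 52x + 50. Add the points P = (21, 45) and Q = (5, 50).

(21, 45) + (5, 50). λ = (50 - 45)/(5 - 21) ≡ 5/43 mod 59. 43⁻¹ ≡ 11 (mod 59), so λ ≡ 55.
  x = λ² - 21 - 5 = 3025 - 26 ≡ 49; y = λ·(21 - 49) - 45 ≡ 8. → (49, 8)

(49, 8)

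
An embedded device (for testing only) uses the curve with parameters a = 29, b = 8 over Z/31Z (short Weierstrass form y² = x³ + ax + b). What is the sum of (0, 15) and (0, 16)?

O

The two points share x = 0 and their y-coordinates satisfy 15 + 16 ≡ 0 (mod 31), so they are inverses. Their sum is ∞.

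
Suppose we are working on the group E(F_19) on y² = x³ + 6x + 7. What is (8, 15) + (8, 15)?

(4, 0)

tangent at (8, 15): λ = (3·8² + 6)/(2·15) ≡ 8/11. 11⁻¹ ≡ 7 (mod 19) since 11·7 = 77 ≡ 1, so λ ≡ 8·7 ≡ 18.
  x = λ² - 8 - 8 = 324 - 16 ≡ 4; y = λ·(8 - 4) - 15 ≡ 0. → (4, 0)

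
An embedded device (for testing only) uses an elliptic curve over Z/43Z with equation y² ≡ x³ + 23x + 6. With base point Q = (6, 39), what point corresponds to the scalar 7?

Double-and-add on 7 = (111)₂. Start with Q = (6, 39) for the leading 1-bit.
double: tangent at (6, 39): λ = (3·6² + 23)/(2·39) ≡ 2/35. 35⁻¹ ≡ 16 (mod 43), so λ ≡ 2·16 ≡ 32.
  x = λ² - 6 - 6 = 1024 - 12 ≡ 23; y = λ·(6 - 23) - 39 ≡ 19. → (23, 19)
add Q: (23, 19) + (6, 39). λ = (39 - 19)/(6 - 23) ≡ 20/26 mod 43. 26⁻¹ ≡ 5 (mod 43), so λ ≡ 14.
  x = λ² - 23 - 6 = 196 - 29 ≡ 38; y = λ·(23 - 38) - 19 ≡ 29. → (38, 29)
double: tangent at (38, 29): λ = (3·38² + 23)/(2·29) ≡ 12/15. 15⁻¹ ≡ 23 (mod 43) since 15·23 = 345 ≡ 1, so λ ≡ 12·23 ≡ 18.
  x = λ² - 38 - 38 = 324 - 76 ≡ 33; y = λ·(38 - 33) - 29 ≡ 18. → (33, 18)
add Q: (33, 18) + (6, 39). λ = (39 - 18)/(6 - 33) ≡ 21/16 mod 43. 16⁻¹ ≡ 35 (mod 43) since 16·35 = 560 ≡ 1, so λ ≡ 4.
  x = λ² - 33 - 6 = 16 - 39 ≡ 20; y = λ·(33 - 20) - 18 ≡ 34. → (20, 34)

(20, 34)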